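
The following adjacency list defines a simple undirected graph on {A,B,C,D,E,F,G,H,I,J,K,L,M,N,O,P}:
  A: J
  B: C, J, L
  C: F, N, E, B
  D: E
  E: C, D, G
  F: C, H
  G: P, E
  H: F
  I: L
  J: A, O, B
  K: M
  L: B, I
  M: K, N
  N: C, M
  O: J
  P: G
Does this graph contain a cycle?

|V| = 16, |E| = 15, number of components = 1.
Since 15 = 16 - 1, the graph is a forest and contains no cycle.

No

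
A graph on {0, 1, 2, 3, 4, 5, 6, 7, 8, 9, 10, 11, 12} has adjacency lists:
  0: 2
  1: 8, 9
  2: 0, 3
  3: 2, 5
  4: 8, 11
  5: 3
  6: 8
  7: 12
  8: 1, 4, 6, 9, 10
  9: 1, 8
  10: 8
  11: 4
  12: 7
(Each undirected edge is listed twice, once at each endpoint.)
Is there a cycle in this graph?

Yes

|V| = 13, |E| = 11, number of components = 3.
One cycle is 1-8-9-1.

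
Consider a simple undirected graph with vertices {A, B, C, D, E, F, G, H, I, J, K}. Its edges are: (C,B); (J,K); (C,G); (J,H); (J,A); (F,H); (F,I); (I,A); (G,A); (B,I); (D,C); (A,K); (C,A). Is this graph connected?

No

Component: {E}
Component: {A, B, C, D, F, G, H, I, J, K}
No edge joins these 2 groups, so the graph is disconnected.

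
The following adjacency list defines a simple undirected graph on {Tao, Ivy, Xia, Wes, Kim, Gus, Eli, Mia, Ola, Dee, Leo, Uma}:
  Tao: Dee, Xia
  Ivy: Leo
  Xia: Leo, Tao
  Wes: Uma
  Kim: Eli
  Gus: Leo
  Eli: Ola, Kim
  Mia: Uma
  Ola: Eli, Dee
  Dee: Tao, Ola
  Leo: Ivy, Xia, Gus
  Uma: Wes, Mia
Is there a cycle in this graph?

No

|V| = 12, |E| = 10, number of components = 2.
A forest on 12 vertices with 2 components has exactly 10 edges, which matches — so no cycle.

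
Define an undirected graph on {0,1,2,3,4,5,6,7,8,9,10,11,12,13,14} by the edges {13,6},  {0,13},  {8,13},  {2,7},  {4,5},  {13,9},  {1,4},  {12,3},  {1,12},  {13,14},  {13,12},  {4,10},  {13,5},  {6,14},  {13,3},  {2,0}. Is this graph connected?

Component: {11}
Component: {0, 1, 2, 3, 4, 5, 6, 7, 8, 9, 10, 12, 13, 14}
No edge joins these 2 groups, so the graph is disconnected.

No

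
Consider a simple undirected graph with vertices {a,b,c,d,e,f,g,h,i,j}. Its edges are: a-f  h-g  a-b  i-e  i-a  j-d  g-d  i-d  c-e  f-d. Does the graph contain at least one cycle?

|V| = 10, |E| = 10, number of components = 1.
Since 10 > 10 - 1, a cycle must exist; for instance a-i-d-f-a.

Yes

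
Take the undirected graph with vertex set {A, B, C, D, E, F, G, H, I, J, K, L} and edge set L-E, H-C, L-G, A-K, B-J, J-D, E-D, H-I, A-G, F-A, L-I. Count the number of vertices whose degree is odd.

Degrees: A:3, B:1, C:1, D:2, E:2, F:1, G:2, H:2, I:2, J:2, K:1, L:3
Odd-degree vertices: A, B, C, F, K, L.

6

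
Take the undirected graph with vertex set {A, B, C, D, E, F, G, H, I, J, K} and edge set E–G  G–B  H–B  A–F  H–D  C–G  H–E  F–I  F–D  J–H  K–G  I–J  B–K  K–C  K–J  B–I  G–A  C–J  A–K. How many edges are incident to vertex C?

Neighbors of C: G, J, K.

3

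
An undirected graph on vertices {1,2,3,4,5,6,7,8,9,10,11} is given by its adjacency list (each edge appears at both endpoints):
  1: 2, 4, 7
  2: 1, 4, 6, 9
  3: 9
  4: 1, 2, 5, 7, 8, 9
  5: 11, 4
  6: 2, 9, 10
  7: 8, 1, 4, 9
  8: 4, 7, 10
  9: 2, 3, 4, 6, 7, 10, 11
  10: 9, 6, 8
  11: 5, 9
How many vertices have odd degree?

6

Degrees: 1:3, 2:4, 3:1, 4:6, 5:2, 6:3, 7:4, 8:3, 9:7, 10:3, 11:2
Odd-degree vertices: 1, 3, 6, 8, 9, 10.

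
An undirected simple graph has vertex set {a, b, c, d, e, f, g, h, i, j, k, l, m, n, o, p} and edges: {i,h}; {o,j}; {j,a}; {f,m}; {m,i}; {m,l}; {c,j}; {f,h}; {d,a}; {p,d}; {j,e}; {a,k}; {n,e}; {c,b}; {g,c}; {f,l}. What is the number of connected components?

Component: {f, h, i, l, m}
Component: {a, b, c, d, e, g, j, k, n, o, p}

2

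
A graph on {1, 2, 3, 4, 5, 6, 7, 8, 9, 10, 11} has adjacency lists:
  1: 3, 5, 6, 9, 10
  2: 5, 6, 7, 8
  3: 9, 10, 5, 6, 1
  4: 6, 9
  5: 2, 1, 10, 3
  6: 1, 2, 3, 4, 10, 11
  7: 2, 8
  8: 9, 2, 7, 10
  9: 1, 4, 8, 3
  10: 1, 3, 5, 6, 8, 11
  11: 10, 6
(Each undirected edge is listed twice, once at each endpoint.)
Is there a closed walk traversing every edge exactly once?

No

Degrees: 1:5, 2:4, 3:5, 4:2, 5:4, 6:6, 7:2, 8:4, 9:4, 10:6, 11:2
1, 3 have odd degree; an Eulerian circuit needs every degree to be even, so none exists.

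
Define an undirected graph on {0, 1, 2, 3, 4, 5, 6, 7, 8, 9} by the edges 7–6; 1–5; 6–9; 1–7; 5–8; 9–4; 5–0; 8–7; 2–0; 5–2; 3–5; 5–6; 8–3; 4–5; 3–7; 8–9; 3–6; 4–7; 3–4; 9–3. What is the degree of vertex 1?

Neighbors of 1: 5, 7.

2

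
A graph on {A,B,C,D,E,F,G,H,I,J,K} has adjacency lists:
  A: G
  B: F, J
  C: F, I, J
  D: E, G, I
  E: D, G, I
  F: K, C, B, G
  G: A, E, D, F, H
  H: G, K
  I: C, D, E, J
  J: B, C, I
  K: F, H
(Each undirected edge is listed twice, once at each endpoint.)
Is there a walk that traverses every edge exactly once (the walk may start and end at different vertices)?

No

Degrees: A:1, B:2, C:3, D:3, E:3, F:4, G:5, H:2, I:4, J:3, K:2
Odd-degree vertices: A, C, D, E, G, J (6 total).
An Eulerian trail requires 0 or 2 odd-degree vertices; here there are 6.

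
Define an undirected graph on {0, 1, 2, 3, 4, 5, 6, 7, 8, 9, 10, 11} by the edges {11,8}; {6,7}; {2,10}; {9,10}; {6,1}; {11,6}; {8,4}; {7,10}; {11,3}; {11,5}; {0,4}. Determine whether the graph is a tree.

The graph has 12 vertices and 11 edges.
Connected and |E| = |V| - 1, which characterizes a tree.

Yes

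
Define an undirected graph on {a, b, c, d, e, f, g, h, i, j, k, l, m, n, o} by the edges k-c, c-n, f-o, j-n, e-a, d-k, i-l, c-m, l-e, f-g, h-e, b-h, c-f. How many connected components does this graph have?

2

Component: {a, b, e, h, i, l}
Component: {c, d, f, g, j, k, m, n, o}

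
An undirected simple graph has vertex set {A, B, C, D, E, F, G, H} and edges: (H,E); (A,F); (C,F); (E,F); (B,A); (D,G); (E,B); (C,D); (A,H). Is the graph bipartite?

Yes

Partition the vertices as {B, D, F, H} vs {A, C, E, G}. Each listed edge has one endpoint in each part, so the graph is bipartite.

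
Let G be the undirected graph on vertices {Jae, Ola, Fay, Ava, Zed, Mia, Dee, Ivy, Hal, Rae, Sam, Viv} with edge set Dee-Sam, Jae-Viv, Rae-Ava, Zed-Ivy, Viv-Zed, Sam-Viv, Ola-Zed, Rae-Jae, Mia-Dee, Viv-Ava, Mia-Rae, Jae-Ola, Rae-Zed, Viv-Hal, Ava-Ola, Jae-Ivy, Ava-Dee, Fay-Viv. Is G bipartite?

Yes

Partition the vertices as {Ola, Dee, Ivy, Rae, Viv} vs {Jae, Fay, Ava, Zed, Mia, Hal, Sam}. Each listed edge has one endpoint in each part, so the graph is bipartite.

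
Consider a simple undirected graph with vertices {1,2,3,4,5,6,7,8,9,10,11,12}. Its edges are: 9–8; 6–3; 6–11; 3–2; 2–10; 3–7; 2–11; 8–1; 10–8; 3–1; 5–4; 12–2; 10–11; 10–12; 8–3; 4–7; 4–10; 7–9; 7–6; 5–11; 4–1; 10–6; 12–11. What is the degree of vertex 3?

Neighbors of 3: 1, 2, 6, 7, 8.

5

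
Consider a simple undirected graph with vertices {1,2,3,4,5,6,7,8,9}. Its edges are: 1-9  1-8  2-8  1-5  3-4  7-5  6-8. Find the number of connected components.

2

Component: {3, 4}
Component: {1, 2, 5, 6, 7, 8, 9}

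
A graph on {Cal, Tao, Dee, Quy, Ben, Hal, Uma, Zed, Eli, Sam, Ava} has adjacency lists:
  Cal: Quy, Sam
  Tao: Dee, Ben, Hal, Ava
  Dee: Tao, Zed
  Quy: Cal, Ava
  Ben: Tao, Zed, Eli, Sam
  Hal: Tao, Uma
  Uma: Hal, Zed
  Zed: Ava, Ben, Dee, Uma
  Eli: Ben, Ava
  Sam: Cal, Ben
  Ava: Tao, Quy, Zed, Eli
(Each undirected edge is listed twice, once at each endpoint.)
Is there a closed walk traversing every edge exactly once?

Yes

Degrees: Cal:2, Tao:4, Dee:2, Quy:2, Ben:4, Hal:2, Uma:2, Zed:4, Eli:2, Sam:2, Ava:4
Every vertex has even degree and the edges form a single connected piece, so an Eulerian circuit exists.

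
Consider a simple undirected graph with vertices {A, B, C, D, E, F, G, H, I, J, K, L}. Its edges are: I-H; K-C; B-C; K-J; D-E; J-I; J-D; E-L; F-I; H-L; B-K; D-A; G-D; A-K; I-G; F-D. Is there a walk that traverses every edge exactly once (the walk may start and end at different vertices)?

Degrees: A:2, B:2, C:2, D:5, E:2, F:2, G:2, H:2, I:4, J:3, K:4, L:2
Odd-degree vertices: D, J (2 total).
With 2 odd-degree vertices and all edges in one connected piece, an Eulerian trail exists (from D to J).

Yes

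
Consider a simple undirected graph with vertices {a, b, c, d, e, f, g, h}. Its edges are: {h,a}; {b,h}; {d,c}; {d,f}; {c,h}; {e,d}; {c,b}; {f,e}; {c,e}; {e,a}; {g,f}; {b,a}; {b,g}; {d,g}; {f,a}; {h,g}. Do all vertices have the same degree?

Degrees: a:4, b:4, c:4, d:4, e:4, f:4, g:4, h:4
All degrees equal 4; the graph is regular.

Yes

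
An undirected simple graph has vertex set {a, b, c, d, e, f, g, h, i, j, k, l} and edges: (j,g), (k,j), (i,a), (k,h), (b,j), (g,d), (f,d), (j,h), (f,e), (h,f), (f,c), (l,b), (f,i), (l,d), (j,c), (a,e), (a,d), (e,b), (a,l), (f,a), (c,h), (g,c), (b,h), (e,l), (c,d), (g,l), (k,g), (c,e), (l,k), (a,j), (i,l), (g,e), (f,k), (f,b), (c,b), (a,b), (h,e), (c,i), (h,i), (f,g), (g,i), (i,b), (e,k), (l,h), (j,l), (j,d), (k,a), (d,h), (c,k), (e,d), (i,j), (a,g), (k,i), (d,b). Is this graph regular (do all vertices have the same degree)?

Yes

Degrees: a:9, b:9, c:9, d:9, e:9, f:9, g:9, h:9, i:9, j:9, k:9, l:9
All degrees equal 9; the graph is regular.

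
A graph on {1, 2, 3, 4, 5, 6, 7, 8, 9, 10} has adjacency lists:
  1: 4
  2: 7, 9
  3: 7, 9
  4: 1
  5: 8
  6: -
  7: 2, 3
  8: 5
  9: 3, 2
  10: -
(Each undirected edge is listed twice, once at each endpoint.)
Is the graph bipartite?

Yes

Color {4, 6, 7, 8, 9, 10} black and {1, 2, 3, 5} white. No edge joins two same-colored vertices, so the graph is bipartite.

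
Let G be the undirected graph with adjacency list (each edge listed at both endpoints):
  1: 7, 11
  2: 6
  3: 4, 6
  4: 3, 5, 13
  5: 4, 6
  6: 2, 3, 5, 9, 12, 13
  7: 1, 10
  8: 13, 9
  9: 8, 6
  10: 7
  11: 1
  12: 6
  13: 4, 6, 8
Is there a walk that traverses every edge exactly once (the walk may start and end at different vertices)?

No

Degrees: 1:2, 2:1, 3:2, 4:3, 5:2, 6:6, 7:2, 8:2, 9:2, 10:1, 11:1, 12:1, 13:3
Odd-degree vertices: 2, 4, 10, 11, 12, 13 (6 total).
With 6 odd-degree vertices (more than two), no single trail can use every edge.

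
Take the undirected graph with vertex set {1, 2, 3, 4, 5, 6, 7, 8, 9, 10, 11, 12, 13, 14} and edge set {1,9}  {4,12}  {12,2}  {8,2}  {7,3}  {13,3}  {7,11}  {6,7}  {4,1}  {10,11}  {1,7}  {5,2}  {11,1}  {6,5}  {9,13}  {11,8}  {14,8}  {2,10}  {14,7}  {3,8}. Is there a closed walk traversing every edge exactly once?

No

Degrees: 1:4, 2:4, 3:3, 4:2, 5:2, 6:2, 7:5, 8:4, 9:2, 10:2, 11:4, 12:2, 13:2, 14:2
Vertices with odd degree: 3, 7. An Eulerian circuit requires all degrees even.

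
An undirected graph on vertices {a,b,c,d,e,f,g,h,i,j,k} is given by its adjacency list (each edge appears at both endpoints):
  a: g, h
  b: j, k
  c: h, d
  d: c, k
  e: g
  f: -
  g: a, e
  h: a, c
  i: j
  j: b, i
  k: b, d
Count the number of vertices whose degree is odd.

Degrees: a:2, b:2, c:2, d:2, e:1, f:0, g:2, h:2, i:1, j:2, k:2
Odd-degree vertices: e, i.

2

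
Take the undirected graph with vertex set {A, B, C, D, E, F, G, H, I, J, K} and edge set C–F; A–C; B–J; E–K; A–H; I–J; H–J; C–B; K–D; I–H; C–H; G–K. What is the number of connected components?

2

Component: {D, E, G, K}
Component: {A, B, C, F, H, I, J}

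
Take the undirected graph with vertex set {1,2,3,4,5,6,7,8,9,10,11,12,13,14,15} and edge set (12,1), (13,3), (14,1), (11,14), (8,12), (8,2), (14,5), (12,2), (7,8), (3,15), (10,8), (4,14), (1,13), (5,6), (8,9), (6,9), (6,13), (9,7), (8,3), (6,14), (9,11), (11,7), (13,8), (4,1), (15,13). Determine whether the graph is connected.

Yes

A breadth-first search from 1 visits 1, 12, 14, 4, 13, 8, 2, 6, 11, 5, 15, 3, 10, 9, 7 — all 15 vertices — so the graph is connected.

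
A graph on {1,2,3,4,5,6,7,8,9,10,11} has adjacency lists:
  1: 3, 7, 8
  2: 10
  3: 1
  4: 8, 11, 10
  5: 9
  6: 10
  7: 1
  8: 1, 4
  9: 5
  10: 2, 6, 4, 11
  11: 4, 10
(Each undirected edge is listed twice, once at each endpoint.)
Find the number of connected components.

2

Component: {5, 9}
Component: {1, 2, 3, 4, 6, 7, 8, 10, 11}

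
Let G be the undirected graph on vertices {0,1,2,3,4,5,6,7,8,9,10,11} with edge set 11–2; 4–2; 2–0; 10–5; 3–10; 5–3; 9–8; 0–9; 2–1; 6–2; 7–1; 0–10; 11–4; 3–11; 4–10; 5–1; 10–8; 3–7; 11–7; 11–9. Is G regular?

No

Degrees: 0:3, 1:3, 2:5, 3:4, 4:3, 5:3, 6:1, 7:3, 8:2, 9:3, 10:5, 11:5
Degrees are not all equal (e.g. deg(6)=1 but deg(2)=5); not regular.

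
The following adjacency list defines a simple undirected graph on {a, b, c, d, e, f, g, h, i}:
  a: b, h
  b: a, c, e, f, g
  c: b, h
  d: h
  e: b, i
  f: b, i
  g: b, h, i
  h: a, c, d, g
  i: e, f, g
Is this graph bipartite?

Yes

Partition the vertices as {b, h, i} vs {a, c, d, e, f, g}. Each listed edge has one endpoint in each part, so the graph is bipartite.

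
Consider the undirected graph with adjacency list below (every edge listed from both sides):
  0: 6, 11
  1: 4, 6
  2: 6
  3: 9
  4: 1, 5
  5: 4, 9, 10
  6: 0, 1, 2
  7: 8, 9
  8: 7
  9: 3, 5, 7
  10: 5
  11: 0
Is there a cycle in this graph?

No

The graph has 12 vertices, 11 edges, and 1 connected component.
Since 11 = 12 - 1, the graph is a forest and contains no cycle.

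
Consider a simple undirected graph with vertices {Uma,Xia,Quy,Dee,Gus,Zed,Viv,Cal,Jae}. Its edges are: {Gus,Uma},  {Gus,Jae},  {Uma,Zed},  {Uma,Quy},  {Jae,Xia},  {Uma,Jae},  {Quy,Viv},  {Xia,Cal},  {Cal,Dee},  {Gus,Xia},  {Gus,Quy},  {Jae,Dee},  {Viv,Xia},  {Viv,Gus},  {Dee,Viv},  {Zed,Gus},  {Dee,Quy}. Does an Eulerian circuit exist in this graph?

Yes

Degrees: Uma:4, Xia:4, Quy:4, Dee:4, Gus:6, Zed:2, Viv:4, Cal:2, Jae:4
Every vertex has even degree and the edges form a single connected piece, so an Eulerian circuit exists.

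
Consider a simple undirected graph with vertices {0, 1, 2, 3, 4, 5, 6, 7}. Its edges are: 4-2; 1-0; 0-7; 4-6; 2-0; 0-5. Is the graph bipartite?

A valid 2-coloring puts {1, 2, 3, 5, 6, 7} on one side and {0, 4} on the other; every edge crosses between the two sides.

Yes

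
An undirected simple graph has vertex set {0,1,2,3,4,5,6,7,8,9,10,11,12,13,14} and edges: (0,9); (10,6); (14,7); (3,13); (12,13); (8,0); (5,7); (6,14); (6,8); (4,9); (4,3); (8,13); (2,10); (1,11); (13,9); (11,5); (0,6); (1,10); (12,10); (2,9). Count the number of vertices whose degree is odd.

Degrees: 0:3, 1:2, 2:2, 3:2, 4:2, 5:2, 6:4, 7:2, 8:3, 9:4, 10:4, 11:2, 12:2, 13:4, 14:2
Odd-degree vertices: 0, 8.

2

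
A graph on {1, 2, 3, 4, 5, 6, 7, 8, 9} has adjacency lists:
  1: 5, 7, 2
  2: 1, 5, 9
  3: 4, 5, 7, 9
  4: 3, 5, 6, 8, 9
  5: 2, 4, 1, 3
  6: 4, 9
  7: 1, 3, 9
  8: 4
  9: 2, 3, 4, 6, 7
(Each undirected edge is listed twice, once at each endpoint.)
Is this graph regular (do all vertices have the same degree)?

No

Degrees: 1:3, 2:3, 3:4, 4:5, 5:4, 6:2, 7:3, 8:1, 9:5
Degrees are not all equal (e.g. deg(8)=1 but deg(4)=5); not regular.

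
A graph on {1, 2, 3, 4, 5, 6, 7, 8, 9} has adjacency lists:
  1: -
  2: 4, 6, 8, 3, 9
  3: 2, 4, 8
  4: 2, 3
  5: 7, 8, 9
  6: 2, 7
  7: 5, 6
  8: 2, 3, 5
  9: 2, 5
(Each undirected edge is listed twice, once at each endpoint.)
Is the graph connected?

No

Component: {1}
Component: {2, 3, 4, 5, 6, 7, 8, 9}
No edge joins these 2 groups, so the graph is disconnected.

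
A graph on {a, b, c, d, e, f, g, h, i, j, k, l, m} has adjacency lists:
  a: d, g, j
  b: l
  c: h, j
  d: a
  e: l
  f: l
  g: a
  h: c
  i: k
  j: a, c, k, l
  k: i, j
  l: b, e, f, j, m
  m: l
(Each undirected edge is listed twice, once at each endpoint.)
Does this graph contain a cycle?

|V| = 13, |E| = 12, number of components = 1.
Since 12 = 13 - 1, the graph is a forest and contains no cycle.

No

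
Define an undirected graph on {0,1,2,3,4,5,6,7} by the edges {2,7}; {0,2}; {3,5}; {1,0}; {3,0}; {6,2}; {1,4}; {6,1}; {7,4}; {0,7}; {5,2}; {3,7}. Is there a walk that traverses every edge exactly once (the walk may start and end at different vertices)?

Yes

Degrees: 0:4, 1:3, 2:4, 3:3, 4:2, 5:2, 6:2, 7:4
Odd-degree vertices: 1, 3 (2 total).
With 2 odd-degree vertices and all edges in one connected piece, an Eulerian trail exists (from 1 to 3).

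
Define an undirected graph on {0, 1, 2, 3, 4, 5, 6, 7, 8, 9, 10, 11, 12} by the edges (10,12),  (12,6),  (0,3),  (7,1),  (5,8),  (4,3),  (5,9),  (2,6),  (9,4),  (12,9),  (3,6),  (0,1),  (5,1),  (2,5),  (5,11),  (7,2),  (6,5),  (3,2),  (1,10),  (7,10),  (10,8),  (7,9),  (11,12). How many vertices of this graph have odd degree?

Degrees: 0:2, 1:4, 2:4, 3:4, 4:2, 5:6, 6:4, 7:4, 8:2, 9:4, 10:4, 11:2, 12:4
Odd-degree vertices: none.

0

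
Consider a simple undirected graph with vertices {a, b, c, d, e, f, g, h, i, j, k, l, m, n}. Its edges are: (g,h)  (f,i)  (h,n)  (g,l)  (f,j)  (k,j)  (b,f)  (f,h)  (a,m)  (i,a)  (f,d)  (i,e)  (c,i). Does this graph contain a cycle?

The graph has 14 vertices, 13 edges, and 1 connected component.
A forest on 14 vertices with 1 component has exactly 13 edges, which matches — so no cycle.

No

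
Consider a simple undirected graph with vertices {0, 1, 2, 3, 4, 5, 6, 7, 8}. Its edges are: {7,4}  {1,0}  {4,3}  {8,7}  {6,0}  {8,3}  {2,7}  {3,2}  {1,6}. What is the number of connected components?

3

Component: {5}
Component: {0, 1, 6}
Component: {2, 3, 4, 7, 8}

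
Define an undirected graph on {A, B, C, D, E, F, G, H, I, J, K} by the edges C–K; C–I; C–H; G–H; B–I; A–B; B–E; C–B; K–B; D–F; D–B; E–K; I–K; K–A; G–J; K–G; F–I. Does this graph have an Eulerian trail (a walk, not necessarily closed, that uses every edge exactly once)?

Degrees: A:2, B:6, C:4, D:2, E:2, F:2, G:3, H:2, I:4, J:1, K:6
Odd-degree vertices: G, J (2 total).
The non-isolated vertices are connected and exactly 2 have odd degree, so an Eulerian trail exists (from G to J).

Yes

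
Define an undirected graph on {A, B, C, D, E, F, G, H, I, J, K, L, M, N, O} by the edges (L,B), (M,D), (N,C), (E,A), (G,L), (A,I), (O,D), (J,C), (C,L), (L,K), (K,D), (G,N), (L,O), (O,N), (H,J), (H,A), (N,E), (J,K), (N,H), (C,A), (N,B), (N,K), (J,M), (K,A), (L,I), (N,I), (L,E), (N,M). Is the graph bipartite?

Yes

Color {B, C, E, F, G, H, I, K, M, O} black and {A, D, J, L, N} white. No edge joins two same-colored vertices, so the graph is bipartite.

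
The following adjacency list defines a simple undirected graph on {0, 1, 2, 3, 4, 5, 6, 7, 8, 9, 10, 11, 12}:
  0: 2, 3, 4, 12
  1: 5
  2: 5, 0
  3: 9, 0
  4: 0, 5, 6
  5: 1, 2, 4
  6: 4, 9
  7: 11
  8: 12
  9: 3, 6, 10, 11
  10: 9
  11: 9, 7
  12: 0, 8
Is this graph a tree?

The graph has 13 vertices and 14 edges.
Connected but with 14 > 12 edges, so it has a cycle and is not a tree.

No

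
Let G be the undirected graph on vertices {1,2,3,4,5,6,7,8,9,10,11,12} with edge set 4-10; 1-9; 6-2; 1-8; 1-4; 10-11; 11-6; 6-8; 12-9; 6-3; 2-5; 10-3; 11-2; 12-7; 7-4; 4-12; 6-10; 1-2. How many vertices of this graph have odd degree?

4

Degrees: 1:4, 2:4, 3:2, 4:4, 5:1, 6:5, 7:2, 8:2, 9:2, 10:4, 11:3, 12:3
Odd-degree vertices: 5, 6, 11, 12.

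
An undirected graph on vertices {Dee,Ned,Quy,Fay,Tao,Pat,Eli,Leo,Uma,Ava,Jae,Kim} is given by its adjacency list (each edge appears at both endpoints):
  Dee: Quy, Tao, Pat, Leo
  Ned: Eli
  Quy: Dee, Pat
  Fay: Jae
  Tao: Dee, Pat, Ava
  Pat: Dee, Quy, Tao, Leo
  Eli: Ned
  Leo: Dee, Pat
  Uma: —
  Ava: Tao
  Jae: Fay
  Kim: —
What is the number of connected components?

5

Component: {Uma}
Component: {Kim}
Component: {Ned, Eli}
Component: {Fay, Jae}
Component: {Dee, Quy, Tao, Pat, Leo, Ava}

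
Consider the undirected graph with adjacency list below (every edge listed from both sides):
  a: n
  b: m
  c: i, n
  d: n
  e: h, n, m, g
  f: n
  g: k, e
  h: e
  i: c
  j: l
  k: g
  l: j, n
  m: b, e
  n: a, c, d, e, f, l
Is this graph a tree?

Yes

|V| = 14, |E| = 13.
Connected and |E| = |V| - 1, which characterizes a tree.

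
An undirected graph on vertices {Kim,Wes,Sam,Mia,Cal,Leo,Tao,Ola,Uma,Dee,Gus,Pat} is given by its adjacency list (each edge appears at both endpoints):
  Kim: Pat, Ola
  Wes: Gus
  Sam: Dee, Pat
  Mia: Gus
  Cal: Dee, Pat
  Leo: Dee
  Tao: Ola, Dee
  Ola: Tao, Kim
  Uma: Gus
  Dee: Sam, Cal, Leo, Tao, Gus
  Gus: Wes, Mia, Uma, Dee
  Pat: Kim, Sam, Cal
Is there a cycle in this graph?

|V| = 12, |E| = 13, number of components = 1.
Since 13 > 12 - 1, a cycle must exist; for instance Kim-Pat-Cal-Dee-Tao-Ola-Kim.

Yes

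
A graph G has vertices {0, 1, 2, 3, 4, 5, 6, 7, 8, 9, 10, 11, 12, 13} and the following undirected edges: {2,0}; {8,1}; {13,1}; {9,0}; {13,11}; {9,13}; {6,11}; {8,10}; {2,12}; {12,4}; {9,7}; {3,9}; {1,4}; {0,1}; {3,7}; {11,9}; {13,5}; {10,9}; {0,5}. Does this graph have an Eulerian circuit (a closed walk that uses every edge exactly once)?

No

Degrees: 0:4, 1:4, 2:2, 3:2, 4:2, 5:2, 6:1, 7:2, 8:2, 9:6, 10:2, 11:3, 12:2, 13:4
Vertices with odd degree: 6, 11. An Eulerian circuit requires all degrees even.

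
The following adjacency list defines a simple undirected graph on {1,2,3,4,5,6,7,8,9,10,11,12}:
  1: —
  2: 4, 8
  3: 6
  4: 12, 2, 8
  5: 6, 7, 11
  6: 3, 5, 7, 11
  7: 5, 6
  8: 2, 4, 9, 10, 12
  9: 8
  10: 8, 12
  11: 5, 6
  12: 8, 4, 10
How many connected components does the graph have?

3

Component: {1}
Component: {3, 5, 6, 7, 11}
Component: {2, 4, 8, 9, 10, 12}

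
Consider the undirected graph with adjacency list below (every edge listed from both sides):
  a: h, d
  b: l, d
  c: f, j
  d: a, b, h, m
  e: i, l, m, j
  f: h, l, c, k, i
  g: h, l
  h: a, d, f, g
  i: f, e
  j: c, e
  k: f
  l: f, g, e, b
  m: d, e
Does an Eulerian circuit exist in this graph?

Degrees: a:2, b:2, c:2, d:4, e:4, f:5, g:2, h:4, i:2, j:2, k:1, l:4, m:2
Vertices with odd degree: f, k. An Eulerian circuit requires all degrees even.

No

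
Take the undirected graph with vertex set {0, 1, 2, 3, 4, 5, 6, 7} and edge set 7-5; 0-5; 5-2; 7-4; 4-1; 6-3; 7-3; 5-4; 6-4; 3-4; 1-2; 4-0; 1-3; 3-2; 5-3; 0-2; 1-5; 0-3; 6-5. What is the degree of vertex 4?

Neighbors of 4: 0, 1, 3, 5, 6, 7.

6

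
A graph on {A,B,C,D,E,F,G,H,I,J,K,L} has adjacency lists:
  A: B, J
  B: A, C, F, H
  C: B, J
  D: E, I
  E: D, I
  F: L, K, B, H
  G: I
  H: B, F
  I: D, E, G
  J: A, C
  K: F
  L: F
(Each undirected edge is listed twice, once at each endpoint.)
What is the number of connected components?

2

Component: {D, E, G, I}
Component: {A, B, C, F, H, J, K, L}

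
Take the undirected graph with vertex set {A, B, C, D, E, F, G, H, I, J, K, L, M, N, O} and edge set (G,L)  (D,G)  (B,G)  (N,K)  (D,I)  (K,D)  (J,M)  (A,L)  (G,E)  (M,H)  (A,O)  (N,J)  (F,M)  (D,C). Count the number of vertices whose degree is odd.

Degrees: A:2, B:1, C:1, D:4, E:1, F:1, G:4, H:1, I:1, J:2, K:2, L:2, M:3, N:2, O:1
Odd-degree vertices: B, C, E, F, H, I, M, O.

8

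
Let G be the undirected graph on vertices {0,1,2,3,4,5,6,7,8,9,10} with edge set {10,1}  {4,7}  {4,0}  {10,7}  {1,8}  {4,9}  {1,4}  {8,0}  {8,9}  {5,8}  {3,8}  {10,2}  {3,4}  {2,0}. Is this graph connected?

No

Component: {6}
Component: {0, 1, 2, 3, 4, 5, 7, 8, 9, 10}
There are 2 separate components, so the graph is not connected.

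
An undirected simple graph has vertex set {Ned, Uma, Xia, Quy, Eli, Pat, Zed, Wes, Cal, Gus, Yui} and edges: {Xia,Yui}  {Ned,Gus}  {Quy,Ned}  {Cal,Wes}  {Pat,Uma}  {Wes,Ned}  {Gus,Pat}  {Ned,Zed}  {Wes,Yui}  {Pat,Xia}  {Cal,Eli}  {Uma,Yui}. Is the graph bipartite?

Yes

Partition the vertices as {Uma, Xia, Quy, Eli, Zed, Wes, Gus} vs {Ned, Pat, Cal, Yui}. Each listed edge has one endpoint in each part, so the graph is bipartite.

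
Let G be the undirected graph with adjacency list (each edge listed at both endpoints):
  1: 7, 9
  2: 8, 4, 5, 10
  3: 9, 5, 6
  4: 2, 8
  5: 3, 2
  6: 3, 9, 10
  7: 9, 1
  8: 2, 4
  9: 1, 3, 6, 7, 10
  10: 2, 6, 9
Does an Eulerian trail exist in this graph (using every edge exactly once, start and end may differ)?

No

Degrees: 1:2, 2:4, 3:3, 4:2, 5:2, 6:3, 7:2, 8:2, 9:5, 10:3
Odd-degree vertices: 3, 6, 9, 10 (4 total).
An Eulerian trail requires 0 or 2 odd-degree vertices; here there are 4.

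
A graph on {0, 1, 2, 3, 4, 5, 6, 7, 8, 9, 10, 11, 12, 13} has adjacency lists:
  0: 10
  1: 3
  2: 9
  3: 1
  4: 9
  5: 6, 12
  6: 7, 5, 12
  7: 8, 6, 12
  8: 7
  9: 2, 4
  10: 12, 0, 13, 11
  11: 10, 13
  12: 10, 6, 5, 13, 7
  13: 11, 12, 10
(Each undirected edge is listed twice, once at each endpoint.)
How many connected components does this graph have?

3

Component: {1, 3}
Component: {2, 4, 9}
Component: {0, 5, 6, 7, 8, 10, 11, 12, 13}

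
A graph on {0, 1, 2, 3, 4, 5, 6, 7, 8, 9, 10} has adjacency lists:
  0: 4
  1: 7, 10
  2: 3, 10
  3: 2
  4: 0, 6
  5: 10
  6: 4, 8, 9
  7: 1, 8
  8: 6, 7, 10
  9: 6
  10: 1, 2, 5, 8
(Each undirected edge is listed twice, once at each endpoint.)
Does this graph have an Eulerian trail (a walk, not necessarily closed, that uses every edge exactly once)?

No

Degrees: 0:1, 1:2, 2:2, 3:1, 4:2, 5:1, 6:3, 7:2, 8:3, 9:1, 10:4
Odd-degree vertices: 0, 3, 5, 6, 8, 9 (6 total).
An Eulerian trail requires 0 or 2 odd-degree vertices; here there are 6.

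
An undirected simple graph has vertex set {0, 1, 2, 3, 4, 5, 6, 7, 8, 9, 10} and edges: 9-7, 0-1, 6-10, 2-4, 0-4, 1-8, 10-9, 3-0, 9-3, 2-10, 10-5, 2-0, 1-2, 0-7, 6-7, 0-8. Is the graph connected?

A breadth-first search from 0 visits 0, 1, 7, 3, 2, 4, 8, 9, 6, 10, 5 — all 11 vertices — so the graph is connected.

Yes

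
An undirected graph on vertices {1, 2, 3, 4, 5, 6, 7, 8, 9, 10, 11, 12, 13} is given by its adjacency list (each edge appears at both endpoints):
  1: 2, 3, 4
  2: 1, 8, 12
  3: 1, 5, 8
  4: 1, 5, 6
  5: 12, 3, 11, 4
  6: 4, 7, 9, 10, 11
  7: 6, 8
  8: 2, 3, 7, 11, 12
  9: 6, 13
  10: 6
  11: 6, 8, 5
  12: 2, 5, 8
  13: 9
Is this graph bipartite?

No

The cycle 12-2-8-12 has length 3, which is odd, so the graph is not bipartite.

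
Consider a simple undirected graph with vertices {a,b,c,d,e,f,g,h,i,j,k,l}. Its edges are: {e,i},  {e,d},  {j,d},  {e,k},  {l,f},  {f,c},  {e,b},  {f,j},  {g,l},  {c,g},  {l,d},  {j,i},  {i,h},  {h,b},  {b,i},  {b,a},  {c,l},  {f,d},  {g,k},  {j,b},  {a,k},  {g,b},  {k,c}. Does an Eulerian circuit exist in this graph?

Degrees: a:2, b:6, c:4, d:4, e:4, f:4, g:4, h:2, i:4, j:4, k:4, l:4
Every vertex has even degree and the edges form a single connected piece, so an Eulerian circuit exists.

Yes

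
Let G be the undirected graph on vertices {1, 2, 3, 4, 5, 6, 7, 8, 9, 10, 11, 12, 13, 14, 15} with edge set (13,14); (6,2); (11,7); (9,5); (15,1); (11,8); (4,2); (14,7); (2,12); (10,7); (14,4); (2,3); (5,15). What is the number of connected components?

Component: {1, 5, 9, 15}
Component: {2, 3, 4, 6, 7, 8, 10, 11, 12, 13, 14}

2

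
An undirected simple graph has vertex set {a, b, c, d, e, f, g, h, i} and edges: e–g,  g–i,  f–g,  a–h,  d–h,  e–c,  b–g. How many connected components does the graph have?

2

Component: {a, d, h}
Component: {b, c, e, f, g, i}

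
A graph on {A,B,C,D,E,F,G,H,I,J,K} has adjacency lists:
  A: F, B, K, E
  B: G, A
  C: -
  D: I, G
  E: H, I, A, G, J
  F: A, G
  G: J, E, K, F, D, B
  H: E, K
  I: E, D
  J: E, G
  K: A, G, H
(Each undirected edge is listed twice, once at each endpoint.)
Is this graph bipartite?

No

The cycle E-J-G-E has length 3, which is odd, so the graph is not bipartite.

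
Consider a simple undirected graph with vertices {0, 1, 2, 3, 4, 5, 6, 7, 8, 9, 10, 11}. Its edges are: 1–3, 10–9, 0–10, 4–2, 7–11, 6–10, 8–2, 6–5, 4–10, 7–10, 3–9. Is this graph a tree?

Yes

The graph has 12 vertices and 11 edges.
It is connected with exactly 11 edges, hence acyclic — it is a tree.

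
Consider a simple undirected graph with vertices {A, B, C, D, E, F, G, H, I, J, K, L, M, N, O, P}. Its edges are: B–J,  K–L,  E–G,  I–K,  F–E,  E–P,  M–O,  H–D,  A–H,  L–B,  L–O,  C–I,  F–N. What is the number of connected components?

3

Component: {A, D, H}
Component: {E, F, G, N, P}
Component: {B, C, I, J, K, L, M, O}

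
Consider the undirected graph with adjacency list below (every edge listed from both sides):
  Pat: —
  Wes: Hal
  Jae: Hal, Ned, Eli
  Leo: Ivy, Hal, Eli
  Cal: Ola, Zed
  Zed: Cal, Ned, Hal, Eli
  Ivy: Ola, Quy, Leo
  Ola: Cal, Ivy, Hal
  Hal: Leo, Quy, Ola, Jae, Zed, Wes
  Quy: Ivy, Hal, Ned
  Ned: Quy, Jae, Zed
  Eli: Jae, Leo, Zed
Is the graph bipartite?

Yes

Partition the vertices as {Pat, Cal, Ivy, Hal, Ned, Eli} vs {Wes, Jae, Leo, Zed, Ola, Quy}. Each listed edge has one endpoint in each part, so the graph is bipartite.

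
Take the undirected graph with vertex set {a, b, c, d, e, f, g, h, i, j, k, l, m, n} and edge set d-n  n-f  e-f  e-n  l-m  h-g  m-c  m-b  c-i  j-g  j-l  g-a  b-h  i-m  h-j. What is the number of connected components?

Component: {k}
Component: {d, e, f, n}
Component: {a, b, c, g, h, i, j, l, m}

3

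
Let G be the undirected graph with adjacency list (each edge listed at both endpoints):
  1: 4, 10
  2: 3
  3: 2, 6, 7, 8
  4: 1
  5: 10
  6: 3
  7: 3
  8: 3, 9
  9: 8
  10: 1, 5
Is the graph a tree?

The graph has 10 vertices and 8 edges.
It is not connected, so it is not a tree.

No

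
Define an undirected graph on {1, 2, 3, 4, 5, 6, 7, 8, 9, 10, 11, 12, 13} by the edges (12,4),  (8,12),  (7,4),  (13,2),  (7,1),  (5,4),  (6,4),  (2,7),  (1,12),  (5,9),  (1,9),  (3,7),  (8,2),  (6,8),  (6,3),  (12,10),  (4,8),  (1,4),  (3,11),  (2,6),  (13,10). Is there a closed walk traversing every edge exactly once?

No

Degrees: 1:4, 2:4, 3:3, 4:6, 5:2, 6:4, 7:4, 8:4, 9:2, 10:2, 11:1, 12:4, 13:2
Vertices with odd degree: 3, 11. An Eulerian circuit requires all degrees even.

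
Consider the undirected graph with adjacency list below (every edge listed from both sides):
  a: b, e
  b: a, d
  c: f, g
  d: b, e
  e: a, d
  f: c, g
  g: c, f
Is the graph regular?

Degrees: a:2, b:2, c:2, d:2, e:2, f:2, g:2
Every vertex has degree 2, so the graph is 2-regular.

Yes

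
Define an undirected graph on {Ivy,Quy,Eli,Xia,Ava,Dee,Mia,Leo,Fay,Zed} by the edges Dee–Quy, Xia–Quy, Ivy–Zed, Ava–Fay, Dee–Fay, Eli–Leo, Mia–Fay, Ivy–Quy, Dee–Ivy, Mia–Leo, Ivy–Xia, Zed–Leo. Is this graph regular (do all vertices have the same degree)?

No

Degrees: Ivy:4, Quy:3, Eli:1, Xia:2, Ava:1, Dee:3, Mia:2, Leo:3, Fay:3, Zed:2
Degrees are not all equal (e.g. deg(Eli)=1 but deg(Ivy)=4); not regular.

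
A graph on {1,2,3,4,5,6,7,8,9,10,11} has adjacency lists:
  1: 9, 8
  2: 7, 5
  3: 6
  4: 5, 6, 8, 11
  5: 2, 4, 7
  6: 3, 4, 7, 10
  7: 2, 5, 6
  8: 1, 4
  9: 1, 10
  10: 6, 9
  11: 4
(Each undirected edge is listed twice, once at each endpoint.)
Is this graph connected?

Yes

A breadth-first search from 1 visits 1, 9, 8, 10, 4, 6, 11, 5, 7, 3, 2 — all 11 vertices — so the graph is connected.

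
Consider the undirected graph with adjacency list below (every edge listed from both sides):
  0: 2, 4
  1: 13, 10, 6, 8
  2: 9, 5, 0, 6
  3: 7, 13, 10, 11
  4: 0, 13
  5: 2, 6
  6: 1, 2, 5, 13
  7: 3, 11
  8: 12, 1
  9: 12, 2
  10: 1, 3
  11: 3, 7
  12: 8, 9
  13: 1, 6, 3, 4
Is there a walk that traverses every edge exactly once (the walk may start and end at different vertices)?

Yes

Degrees: 0:2, 1:4, 2:4, 3:4, 4:2, 5:2, 6:4, 7:2, 8:2, 9:2, 10:2, 11:2, 12:2, 13:4
Odd-degree vertices: none (0 total).
The non-isolated vertices are connected and exactly 0 have odd degree, so an Eulerian trail exists.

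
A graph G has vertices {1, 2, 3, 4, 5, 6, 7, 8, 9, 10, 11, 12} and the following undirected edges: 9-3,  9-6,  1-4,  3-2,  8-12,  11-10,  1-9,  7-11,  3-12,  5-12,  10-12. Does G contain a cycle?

No

|V| = 12, |E| = 11, number of components = 1.
A forest on 12 vertices with 1 component has exactly 11 edges, which matches — so no cycle.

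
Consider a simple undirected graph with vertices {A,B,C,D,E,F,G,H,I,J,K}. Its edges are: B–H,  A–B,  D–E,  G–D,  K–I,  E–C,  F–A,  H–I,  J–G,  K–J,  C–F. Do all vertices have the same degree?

Degrees: A:2, B:2, C:2, D:2, E:2, F:2, G:2, H:2, I:2, J:2, K:2
All degrees equal 2; the graph is regular.

Yes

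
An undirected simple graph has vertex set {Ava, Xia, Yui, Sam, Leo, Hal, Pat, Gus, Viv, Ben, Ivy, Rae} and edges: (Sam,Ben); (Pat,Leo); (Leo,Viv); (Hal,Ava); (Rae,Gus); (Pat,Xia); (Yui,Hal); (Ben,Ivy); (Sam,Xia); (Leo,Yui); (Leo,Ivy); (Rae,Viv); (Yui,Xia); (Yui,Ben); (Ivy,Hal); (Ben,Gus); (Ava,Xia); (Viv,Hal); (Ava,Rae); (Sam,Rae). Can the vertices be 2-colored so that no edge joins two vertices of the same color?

Yes

Partition the vertices as {Xia, Leo, Hal, Ben, Rae} vs {Ava, Yui, Sam, Pat, Gus, Viv, Ivy}. Each listed edge has one endpoint in each part, so the graph is bipartite.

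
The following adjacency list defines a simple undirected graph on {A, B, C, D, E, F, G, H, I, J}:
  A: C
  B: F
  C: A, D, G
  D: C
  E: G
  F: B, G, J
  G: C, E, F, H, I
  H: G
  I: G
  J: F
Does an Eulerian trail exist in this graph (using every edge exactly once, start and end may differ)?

Degrees: A:1, B:1, C:3, D:1, E:1, F:3, G:5, H:1, I:1, J:1
Odd-degree vertices: A, B, C, D, E, F, G, H, I, J (10 total).
With 10 odd-degree vertices (more than two), no single trail can use every edge.

No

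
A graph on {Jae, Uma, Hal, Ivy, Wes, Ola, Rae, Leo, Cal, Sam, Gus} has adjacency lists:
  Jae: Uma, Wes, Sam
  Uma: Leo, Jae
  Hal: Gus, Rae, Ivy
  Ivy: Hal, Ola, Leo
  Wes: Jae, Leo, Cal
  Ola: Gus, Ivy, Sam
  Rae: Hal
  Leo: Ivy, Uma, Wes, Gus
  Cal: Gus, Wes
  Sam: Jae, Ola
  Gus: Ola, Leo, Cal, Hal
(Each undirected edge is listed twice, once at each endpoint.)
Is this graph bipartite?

Color {Uma, Ivy, Wes, Rae, Sam, Gus} black and {Jae, Hal, Ola, Leo, Cal} white. No edge joins two same-colored vertices, so the graph is bipartite.

Yes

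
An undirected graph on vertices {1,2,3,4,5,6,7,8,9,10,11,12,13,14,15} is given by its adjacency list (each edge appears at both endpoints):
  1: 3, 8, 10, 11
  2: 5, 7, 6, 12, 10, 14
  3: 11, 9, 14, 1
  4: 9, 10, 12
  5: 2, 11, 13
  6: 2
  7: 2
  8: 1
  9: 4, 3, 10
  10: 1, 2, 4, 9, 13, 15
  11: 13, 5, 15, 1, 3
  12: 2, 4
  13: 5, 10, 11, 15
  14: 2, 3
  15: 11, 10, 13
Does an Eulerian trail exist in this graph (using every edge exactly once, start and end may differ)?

Degrees: 1:4, 2:6, 3:4, 4:3, 5:3, 6:1, 7:1, 8:1, 9:3, 10:6, 11:5, 12:2, 13:4, 14:2, 15:3
Odd-degree vertices: 4, 5, 6, 7, 8, 9, 11, 15 (8 total).
With 8 odd-degree vertices (more than two), no single trail can use every edge.

No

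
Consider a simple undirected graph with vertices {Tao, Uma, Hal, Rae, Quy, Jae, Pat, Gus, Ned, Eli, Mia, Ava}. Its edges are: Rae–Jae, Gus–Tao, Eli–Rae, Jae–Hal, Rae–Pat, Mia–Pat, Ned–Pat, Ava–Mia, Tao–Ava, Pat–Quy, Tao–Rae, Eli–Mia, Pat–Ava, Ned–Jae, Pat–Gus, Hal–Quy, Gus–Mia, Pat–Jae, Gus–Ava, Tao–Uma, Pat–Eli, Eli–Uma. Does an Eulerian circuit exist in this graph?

Yes

Degrees: Tao:4, Uma:2, Hal:2, Rae:4, Quy:2, Jae:4, Pat:8, Gus:4, Ned:2, Eli:4, Mia:4, Ava:4
Every vertex has even degree and the edges form a single connected piece, so an Eulerian circuit exists.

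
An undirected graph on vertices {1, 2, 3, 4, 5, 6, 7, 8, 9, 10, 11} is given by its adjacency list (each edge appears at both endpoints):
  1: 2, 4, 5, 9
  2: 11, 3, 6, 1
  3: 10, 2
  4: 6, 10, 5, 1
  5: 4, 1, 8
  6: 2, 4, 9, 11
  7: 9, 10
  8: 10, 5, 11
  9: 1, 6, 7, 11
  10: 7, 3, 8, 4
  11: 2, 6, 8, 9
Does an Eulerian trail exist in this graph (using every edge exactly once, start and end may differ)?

Degrees: 1:4, 2:4, 3:2, 4:4, 5:3, 6:4, 7:2, 8:3, 9:4, 10:4, 11:4
Odd-degree vertices: 5, 8 (2 total).
The non-isolated vertices are connected and exactly 2 have odd degree, so an Eulerian trail exists (from 5 to 8).

Yes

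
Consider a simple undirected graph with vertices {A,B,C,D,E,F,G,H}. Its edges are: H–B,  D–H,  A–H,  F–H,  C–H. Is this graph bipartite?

Yes

Partition the vertices as {E, G, H} vs {A, B, C, D, F}. Each listed edge has one endpoint in each part, so the graph is bipartite.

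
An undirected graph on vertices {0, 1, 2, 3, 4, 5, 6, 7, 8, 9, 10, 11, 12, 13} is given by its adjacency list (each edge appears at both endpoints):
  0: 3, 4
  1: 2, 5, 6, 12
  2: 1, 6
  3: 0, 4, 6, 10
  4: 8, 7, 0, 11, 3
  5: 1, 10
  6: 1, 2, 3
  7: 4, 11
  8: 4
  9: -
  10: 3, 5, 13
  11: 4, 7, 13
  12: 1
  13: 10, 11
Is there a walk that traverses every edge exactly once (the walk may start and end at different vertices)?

No

Degrees: 0:2, 1:4, 2:2, 3:4, 4:5, 5:2, 6:3, 7:2, 8:1, 9:0, 10:3, 11:3, 12:1, 13:2
Odd-degree vertices: 4, 6, 8, 10, 11, 12 (6 total).
With 6 odd-degree vertices (more than two), no single trail can use every edge.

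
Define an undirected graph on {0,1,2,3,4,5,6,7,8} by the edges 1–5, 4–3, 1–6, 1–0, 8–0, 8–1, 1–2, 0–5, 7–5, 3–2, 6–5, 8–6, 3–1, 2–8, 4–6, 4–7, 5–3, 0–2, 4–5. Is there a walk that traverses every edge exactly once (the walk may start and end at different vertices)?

Degrees: 0:4, 1:6, 2:4, 3:4, 4:4, 5:6, 6:4, 7:2, 8:4
Odd-degree vertices: none (0 total).
The non-isolated vertices are connected and exactly 0 have odd degree, so an Eulerian trail exists.

Yes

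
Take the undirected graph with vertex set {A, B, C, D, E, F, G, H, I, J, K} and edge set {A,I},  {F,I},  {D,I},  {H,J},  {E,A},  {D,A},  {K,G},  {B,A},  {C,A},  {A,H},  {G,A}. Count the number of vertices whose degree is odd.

8

Degrees: A:7, B:1, C:1, D:2, E:1, F:1, G:2, H:2, I:3, J:1, K:1
Odd-degree vertices: A, B, C, E, F, I, J, K.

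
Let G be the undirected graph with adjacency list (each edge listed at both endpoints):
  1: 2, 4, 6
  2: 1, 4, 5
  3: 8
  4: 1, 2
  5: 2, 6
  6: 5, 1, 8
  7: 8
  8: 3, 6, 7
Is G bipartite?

No

The cycle 2-4-1-2 has length 3, which is odd, so the graph is not bipartite.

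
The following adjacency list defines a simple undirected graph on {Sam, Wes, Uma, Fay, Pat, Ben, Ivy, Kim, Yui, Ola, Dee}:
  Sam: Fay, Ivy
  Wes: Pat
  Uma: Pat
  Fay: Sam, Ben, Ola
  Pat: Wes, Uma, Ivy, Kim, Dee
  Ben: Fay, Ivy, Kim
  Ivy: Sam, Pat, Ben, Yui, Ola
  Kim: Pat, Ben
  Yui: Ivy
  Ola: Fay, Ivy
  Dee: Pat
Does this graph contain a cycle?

Yes

|V| = 11, |E| = 13, number of components = 1.
Since 13 > 11 - 1, a cycle must exist; for instance Ben-Ivy-Pat-Kim-Ben.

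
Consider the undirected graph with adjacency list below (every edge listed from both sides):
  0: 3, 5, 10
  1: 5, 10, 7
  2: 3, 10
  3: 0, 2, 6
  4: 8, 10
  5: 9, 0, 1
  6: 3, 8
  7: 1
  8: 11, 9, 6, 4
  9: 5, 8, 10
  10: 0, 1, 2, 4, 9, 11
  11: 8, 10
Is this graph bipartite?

A valid 2-coloring puts {3, 5, 7, 8, 10} on one side and {0, 1, 2, 4, 6, 9, 11} on the other; every edge crosses between the two sides.

Yes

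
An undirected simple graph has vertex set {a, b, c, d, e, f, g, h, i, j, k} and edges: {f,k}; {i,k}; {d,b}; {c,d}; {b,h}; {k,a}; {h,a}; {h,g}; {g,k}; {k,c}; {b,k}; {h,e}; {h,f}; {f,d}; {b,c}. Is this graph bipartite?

c-b-k-c is an odd cycle (length 3), and a bipartite graph can contain only even cycles.

No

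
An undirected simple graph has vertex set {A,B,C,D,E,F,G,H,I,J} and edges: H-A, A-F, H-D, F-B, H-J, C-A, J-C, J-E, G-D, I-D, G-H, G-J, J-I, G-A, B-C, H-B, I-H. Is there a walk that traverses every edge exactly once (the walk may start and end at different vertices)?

Degrees: A:4, B:3, C:3, D:3, E:1, F:2, G:4, H:6, I:3, J:5
Odd-degree vertices: B, C, D, E, I, J (6 total).
An Eulerian trail requires 0 or 2 odd-degree vertices; here there are 6.

No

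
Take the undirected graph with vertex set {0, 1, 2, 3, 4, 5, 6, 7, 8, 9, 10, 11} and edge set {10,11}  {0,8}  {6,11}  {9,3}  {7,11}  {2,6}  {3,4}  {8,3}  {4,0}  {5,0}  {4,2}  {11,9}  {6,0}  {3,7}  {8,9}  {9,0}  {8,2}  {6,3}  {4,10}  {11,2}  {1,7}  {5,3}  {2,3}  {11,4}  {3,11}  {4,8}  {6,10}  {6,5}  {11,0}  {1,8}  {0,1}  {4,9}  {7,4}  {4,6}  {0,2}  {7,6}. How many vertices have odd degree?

Degrees: 0:8, 1:3, 2:6, 3:8, 4:9, 5:3, 6:8, 7:5, 8:6, 9:5, 10:3, 11:8
Odd-degree vertices: 1, 4, 5, 7, 9, 10.

6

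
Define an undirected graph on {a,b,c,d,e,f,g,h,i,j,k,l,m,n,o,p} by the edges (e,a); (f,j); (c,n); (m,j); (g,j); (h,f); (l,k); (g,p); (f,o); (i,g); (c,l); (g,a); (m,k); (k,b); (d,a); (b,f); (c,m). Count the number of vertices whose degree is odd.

12

Degrees: a:3, b:2, c:3, d:1, e:1, f:4, g:4, h:1, i:1, j:3, k:3, l:2, m:3, n:1, o:1, p:1
Odd-degree vertices: a, c, d, e, h, i, j, k, m, n, o, p.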